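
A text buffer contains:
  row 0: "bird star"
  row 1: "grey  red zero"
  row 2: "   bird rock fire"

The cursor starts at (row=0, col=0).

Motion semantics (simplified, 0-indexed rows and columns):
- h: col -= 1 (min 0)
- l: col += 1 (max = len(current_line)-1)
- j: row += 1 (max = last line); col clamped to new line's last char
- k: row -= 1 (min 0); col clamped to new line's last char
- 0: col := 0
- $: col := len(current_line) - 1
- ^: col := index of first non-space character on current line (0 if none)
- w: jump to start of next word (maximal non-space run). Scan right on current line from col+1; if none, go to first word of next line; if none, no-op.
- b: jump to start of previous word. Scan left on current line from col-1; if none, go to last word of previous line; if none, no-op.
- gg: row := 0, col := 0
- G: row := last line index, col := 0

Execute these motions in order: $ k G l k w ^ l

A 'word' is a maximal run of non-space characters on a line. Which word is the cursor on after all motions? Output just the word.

Answer: grey

Derivation:
After 1 ($): row=0 col=8 char='r'
After 2 (k): row=0 col=8 char='r'
After 3 (G): row=2 col=0 char='_'
After 4 (l): row=2 col=1 char='_'
After 5 (k): row=1 col=1 char='r'
After 6 (w): row=1 col=6 char='r'
After 7 (^): row=1 col=0 char='g'
After 8 (l): row=1 col=1 char='r'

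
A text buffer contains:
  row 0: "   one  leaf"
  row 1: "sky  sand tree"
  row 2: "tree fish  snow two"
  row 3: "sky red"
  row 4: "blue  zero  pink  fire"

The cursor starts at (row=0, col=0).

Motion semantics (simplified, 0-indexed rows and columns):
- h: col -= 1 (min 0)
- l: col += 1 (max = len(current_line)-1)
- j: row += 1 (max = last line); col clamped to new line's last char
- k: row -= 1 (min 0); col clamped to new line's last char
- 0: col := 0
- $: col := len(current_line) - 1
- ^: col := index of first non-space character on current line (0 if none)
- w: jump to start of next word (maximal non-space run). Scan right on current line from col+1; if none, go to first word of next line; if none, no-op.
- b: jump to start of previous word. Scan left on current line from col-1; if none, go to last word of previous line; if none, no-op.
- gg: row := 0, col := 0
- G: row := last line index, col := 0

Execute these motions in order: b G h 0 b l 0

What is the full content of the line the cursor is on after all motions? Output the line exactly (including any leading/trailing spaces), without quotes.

After 1 (b): row=0 col=0 char='_'
After 2 (G): row=4 col=0 char='b'
After 3 (h): row=4 col=0 char='b'
After 4 (0): row=4 col=0 char='b'
After 5 (b): row=3 col=4 char='r'
After 6 (l): row=3 col=5 char='e'
After 7 (0): row=3 col=0 char='s'

Answer: sky red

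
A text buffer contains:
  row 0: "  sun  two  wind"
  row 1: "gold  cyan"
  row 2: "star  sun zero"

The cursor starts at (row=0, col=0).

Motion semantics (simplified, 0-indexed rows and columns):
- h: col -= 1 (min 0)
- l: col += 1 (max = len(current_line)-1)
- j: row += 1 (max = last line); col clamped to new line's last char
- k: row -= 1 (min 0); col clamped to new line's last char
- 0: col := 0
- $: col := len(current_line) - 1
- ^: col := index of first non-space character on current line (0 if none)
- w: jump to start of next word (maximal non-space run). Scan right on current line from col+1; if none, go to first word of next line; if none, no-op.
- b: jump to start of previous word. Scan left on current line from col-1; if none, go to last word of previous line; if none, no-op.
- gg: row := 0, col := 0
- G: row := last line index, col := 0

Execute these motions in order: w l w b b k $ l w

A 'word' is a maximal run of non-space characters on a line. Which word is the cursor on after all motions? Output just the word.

Answer: gold

Derivation:
After 1 (w): row=0 col=2 char='s'
After 2 (l): row=0 col=3 char='u'
After 3 (w): row=0 col=7 char='t'
After 4 (b): row=0 col=2 char='s'
After 5 (b): row=0 col=2 char='s'
After 6 (k): row=0 col=2 char='s'
After 7 ($): row=0 col=15 char='d'
After 8 (l): row=0 col=15 char='d'
After 9 (w): row=1 col=0 char='g'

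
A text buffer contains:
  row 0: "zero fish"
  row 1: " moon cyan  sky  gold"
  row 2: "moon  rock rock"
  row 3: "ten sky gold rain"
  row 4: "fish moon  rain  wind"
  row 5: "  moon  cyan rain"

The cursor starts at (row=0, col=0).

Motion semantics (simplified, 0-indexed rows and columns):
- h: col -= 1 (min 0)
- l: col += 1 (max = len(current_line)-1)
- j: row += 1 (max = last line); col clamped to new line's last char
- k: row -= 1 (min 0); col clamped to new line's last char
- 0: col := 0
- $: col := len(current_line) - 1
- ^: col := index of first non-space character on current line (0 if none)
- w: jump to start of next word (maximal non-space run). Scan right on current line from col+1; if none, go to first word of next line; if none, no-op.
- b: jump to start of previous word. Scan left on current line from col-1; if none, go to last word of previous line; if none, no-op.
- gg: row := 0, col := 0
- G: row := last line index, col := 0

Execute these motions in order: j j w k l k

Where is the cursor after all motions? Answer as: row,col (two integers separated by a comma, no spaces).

Answer: 0,7

Derivation:
After 1 (j): row=1 col=0 char='_'
After 2 (j): row=2 col=0 char='m'
After 3 (w): row=2 col=6 char='r'
After 4 (k): row=1 col=6 char='c'
After 5 (l): row=1 col=7 char='y'
After 6 (k): row=0 col=7 char='s'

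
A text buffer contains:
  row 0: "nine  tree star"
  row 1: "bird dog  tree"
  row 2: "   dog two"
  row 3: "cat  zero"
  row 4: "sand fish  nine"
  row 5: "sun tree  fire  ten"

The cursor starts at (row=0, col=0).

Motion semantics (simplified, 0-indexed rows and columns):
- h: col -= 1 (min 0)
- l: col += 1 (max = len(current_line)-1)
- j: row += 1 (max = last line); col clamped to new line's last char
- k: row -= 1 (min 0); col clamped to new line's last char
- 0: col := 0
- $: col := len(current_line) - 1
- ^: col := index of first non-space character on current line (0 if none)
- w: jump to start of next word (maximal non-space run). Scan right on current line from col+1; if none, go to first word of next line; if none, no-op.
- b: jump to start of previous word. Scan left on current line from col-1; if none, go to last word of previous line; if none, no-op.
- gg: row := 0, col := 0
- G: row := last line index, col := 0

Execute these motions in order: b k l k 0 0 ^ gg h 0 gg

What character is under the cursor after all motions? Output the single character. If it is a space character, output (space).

After 1 (b): row=0 col=0 char='n'
After 2 (k): row=0 col=0 char='n'
After 3 (l): row=0 col=1 char='i'
After 4 (k): row=0 col=1 char='i'
After 5 (0): row=0 col=0 char='n'
After 6 (0): row=0 col=0 char='n'
After 7 (^): row=0 col=0 char='n'
After 8 (gg): row=0 col=0 char='n'
After 9 (h): row=0 col=0 char='n'
After 10 (0): row=0 col=0 char='n'
After 11 (gg): row=0 col=0 char='n'

Answer: n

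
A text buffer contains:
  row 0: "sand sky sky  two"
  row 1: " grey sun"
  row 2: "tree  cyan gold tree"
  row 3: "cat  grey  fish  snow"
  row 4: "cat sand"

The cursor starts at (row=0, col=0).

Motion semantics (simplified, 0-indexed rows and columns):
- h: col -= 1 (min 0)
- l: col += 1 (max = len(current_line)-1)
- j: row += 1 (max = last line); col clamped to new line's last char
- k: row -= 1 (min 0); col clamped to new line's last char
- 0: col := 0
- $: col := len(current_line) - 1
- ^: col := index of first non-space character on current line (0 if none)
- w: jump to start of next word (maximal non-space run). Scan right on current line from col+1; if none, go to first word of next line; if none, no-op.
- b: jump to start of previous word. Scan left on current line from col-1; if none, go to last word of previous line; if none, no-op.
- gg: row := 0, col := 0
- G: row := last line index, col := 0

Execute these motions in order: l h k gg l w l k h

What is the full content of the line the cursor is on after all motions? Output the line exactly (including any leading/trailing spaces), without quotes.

After 1 (l): row=0 col=1 char='a'
After 2 (h): row=0 col=0 char='s'
After 3 (k): row=0 col=0 char='s'
After 4 (gg): row=0 col=0 char='s'
After 5 (l): row=0 col=1 char='a'
After 6 (w): row=0 col=5 char='s'
After 7 (l): row=0 col=6 char='k'
After 8 (k): row=0 col=6 char='k'
After 9 (h): row=0 col=5 char='s'

Answer: sand sky sky  two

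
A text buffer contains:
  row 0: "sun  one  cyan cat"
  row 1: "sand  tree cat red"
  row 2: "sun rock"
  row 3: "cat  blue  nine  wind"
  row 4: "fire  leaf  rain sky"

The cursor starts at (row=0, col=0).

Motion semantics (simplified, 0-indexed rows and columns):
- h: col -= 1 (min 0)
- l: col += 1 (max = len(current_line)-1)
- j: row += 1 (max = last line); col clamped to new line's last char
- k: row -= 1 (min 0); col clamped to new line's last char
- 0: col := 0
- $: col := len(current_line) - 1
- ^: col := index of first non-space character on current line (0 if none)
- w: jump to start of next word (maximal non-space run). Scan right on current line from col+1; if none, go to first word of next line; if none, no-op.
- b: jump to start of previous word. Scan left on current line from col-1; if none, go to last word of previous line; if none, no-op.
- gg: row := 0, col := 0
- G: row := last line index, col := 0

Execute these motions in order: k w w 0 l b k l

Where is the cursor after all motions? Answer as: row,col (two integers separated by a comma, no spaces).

Answer: 0,1

Derivation:
After 1 (k): row=0 col=0 char='s'
After 2 (w): row=0 col=5 char='o'
After 3 (w): row=0 col=10 char='c'
After 4 (0): row=0 col=0 char='s'
After 5 (l): row=0 col=1 char='u'
After 6 (b): row=0 col=0 char='s'
After 7 (k): row=0 col=0 char='s'
After 8 (l): row=0 col=1 char='u'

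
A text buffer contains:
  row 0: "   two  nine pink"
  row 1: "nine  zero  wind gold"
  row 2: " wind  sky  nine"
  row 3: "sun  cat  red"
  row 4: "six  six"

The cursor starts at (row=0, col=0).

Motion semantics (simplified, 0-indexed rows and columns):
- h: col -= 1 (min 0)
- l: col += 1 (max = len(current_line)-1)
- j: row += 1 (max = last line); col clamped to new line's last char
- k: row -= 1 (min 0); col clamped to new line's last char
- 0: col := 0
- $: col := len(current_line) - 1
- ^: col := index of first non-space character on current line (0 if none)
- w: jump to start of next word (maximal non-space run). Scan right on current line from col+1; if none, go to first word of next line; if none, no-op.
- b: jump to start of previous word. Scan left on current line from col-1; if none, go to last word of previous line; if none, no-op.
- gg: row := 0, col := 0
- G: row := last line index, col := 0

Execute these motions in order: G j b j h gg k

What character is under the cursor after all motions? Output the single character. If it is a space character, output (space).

Answer: (space)

Derivation:
After 1 (G): row=4 col=0 char='s'
After 2 (j): row=4 col=0 char='s'
After 3 (b): row=3 col=10 char='r'
After 4 (j): row=4 col=7 char='x'
After 5 (h): row=4 col=6 char='i'
After 6 (gg): row=0 col=0 char='_'
After 7 (k): row=0 col=0 char='_'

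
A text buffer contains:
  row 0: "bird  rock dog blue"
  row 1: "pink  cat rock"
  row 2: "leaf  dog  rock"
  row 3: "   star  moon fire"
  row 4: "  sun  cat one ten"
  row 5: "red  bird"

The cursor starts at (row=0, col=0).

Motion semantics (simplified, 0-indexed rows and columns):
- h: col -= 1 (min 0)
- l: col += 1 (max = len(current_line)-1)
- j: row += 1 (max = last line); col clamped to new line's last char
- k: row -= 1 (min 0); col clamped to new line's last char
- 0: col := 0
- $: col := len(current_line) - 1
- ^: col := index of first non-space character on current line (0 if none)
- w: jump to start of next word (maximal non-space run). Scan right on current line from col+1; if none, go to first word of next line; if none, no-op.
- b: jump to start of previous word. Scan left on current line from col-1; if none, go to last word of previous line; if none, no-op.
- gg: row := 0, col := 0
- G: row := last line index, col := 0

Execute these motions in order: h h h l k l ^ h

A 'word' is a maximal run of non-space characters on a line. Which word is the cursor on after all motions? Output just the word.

After 1 (h): row=0 col=0 char='b'
After 2 (h): row=0 col=0 char='b'
After 3 (h): row=0 col=0 char='b'
After 4 (l): row=0 col=1 char='i'
After 5 (k): row=0 col=1 char='i'
After 6 (l): row=0 col=2 char='r'
After 7 (^): row=0 col=0 char='b'
After 8 (h): row=0 col=0 char='b'

Answer: bird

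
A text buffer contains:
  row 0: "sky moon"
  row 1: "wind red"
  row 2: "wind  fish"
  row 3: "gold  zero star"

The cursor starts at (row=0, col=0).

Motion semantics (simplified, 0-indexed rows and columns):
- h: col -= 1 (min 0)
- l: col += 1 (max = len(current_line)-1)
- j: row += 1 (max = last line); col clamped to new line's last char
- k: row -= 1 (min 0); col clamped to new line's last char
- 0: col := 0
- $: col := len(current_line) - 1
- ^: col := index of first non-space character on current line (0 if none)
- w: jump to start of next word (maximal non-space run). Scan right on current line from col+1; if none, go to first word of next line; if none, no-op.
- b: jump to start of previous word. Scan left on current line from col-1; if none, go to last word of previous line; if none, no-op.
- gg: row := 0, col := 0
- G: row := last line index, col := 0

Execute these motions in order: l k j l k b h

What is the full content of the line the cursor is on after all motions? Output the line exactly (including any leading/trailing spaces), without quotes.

After 1 (l): row=0 col=1 char='k'
After 2 (k): row=0 col=1 char='k'
After 3 (j): row=1 col=1 char='i'
After 4 (l): row=1 col=2 char='n'
After 5 (k): row=0 col=2 char='y'
After 6 (b): row=0 col=0 char='s'
After 7 (h): row=0 col=0 char='s'

Answer: sky moon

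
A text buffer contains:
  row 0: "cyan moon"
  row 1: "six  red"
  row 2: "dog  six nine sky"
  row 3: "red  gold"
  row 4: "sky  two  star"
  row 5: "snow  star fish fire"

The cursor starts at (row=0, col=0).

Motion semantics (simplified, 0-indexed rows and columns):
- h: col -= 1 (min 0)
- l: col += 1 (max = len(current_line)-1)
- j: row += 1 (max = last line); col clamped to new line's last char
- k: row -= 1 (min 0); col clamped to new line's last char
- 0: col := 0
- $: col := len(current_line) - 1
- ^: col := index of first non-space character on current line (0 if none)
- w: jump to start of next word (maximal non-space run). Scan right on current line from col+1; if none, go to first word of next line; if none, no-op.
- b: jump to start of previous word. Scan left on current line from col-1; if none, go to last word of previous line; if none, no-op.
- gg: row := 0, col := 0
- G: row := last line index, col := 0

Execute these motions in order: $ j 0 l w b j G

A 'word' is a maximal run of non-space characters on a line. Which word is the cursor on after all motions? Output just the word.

After 1 ($): row=0 col=8 char='n'
After 2 (j): row=1 col=7 char='d'
After 3 (0): row=1 col=0 char='s'
After 4 (l): row=1 col=1 char='i'
After 5 (w): row=1 col=5 char='r'
After 6 (b): row=1 col=0 char='s'
After 7 (j): row=2 col=0 char='d'
After 8 (G): row=5 col=0 char='s'

Answer: snow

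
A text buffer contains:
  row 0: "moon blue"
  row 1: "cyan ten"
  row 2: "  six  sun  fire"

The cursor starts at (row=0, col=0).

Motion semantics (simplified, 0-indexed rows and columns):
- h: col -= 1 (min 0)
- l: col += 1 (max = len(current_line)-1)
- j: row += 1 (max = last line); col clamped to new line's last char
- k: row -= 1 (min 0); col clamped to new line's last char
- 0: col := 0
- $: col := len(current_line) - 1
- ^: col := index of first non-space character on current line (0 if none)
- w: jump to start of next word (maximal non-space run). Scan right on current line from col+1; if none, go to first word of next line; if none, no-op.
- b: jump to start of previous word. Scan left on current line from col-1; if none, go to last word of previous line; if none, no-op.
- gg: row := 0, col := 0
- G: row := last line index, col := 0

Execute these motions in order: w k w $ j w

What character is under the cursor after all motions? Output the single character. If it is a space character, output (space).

After 1 (w): row=0 col=5 char='b'
After 2 (k): row=0 col=5 char='b'
After 3 (w): row=1 col=0 char='c'
After 4 ($): row=1 col=7 char='n'
After 5 (j): row=2 col=7 char='s'
After 6 (w): row=2 col=12 char='f'

Answer: f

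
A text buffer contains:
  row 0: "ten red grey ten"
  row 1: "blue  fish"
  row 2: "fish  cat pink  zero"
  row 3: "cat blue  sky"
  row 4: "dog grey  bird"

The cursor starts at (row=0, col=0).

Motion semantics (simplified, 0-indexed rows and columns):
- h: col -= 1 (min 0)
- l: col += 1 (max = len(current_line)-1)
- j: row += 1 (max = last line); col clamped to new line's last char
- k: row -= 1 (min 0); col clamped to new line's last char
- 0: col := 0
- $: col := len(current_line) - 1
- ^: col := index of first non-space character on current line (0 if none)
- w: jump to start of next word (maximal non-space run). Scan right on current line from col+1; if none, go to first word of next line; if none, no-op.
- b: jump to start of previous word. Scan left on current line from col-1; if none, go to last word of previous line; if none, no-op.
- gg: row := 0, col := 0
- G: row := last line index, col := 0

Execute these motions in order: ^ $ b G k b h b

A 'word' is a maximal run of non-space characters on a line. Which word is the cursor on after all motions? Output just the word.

After 1 (^): row=0 col=0 char='t'
After 2 ($): row=0 col=15 char='n'
After 3 (b): row=0 col=13 char='t'
After 4 (G): row=4 col=0 char='d'
After 5 (k): row=3 col=0 char='c'
After 6 (b): row=2 col=16 char='z'
After 7 (h): row=2 col=15 char='_'
After 8 (b): row=2 col=10 char='p'

Answer: pink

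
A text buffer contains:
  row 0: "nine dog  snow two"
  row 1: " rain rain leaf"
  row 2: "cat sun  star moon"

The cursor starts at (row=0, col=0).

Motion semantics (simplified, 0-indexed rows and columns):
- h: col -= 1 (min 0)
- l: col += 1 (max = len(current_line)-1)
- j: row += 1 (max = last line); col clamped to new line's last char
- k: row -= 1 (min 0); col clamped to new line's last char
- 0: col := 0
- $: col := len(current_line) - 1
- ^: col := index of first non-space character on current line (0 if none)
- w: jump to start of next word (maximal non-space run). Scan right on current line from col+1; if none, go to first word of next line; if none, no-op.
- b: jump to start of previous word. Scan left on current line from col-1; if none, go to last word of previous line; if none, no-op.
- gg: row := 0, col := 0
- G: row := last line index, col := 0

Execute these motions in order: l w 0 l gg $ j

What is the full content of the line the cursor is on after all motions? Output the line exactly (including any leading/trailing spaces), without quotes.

After 1 (l): row=0 col=1 char='i'
After 2 (w): row=0 col=5 char='d'
After 3 (0): row=0 col=0 char='n'
After 4 (l): row=0 col=1 char='i'
After 5 (gg): row=0 col=0 char='n'
After 6 ($): row=0 col=17 char='o'
After 7 (j): row=1 col=14 char='f'

Answer:  rain rain leaf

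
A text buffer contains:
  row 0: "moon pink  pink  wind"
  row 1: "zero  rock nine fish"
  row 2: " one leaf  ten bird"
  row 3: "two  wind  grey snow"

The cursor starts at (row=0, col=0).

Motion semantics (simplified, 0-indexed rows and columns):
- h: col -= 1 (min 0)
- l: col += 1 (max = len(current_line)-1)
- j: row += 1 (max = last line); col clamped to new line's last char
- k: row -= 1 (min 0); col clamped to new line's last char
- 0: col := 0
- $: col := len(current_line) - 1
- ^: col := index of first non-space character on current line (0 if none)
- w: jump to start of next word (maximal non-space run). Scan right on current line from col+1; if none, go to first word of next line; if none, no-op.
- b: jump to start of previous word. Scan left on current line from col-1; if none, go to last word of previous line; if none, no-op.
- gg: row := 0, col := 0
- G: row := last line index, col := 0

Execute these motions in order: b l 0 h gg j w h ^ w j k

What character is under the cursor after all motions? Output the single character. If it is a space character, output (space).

Answer: r

Derivation:
After 1 (b): row=0 col=0 char='m'
After 2 (l): row=0 col=1 char='o'
After 3 (0): row=0 col=0 char='m'
After 4 (h): row=0 col=0 char='m'
After 5 (gg): row=0 col=0 char='m'
After 6 (j): row=1 col=0 char='z'
After 7 (w): row=1 col=6 char='r'
After 8 (h): row=1 col=5 char='_'
After 9 (^): row=1 col=0 char='z'
After 10 (w): row=1 col=6 char='r'
After 11 (j): row=2 col=6 char='e'
After 12 (k): row=1 col=6 char='r'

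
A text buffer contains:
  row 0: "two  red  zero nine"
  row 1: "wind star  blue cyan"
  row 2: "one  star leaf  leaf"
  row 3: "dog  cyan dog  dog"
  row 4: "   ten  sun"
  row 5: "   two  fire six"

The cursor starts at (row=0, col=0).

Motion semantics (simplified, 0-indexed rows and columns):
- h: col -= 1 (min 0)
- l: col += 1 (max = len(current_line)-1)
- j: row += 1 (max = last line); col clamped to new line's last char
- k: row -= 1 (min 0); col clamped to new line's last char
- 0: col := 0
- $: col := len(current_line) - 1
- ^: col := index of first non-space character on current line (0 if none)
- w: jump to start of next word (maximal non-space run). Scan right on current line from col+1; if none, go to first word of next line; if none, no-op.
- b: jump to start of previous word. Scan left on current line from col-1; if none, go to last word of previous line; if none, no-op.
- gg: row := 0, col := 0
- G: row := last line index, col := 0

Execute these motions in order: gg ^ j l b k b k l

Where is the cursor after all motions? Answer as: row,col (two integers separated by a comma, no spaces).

After 1 (gg): row=0 col=0 char='t'
After 2 (^): row=0 col=0 char='t'
After 3 (j): row=1 col=0 char='w'
After 4 (l): row=1 col=1 char='i'
After 5 (b): row=1 col=0 char='w'
After 6 (k): row=0 col=0 char='t'
After 7 (b): row=0 col=0 char='t'
After 8 (k): row=0 col=0 char='t'
After 9 (l): row=0 col=1 char='w'

Answer: 0,1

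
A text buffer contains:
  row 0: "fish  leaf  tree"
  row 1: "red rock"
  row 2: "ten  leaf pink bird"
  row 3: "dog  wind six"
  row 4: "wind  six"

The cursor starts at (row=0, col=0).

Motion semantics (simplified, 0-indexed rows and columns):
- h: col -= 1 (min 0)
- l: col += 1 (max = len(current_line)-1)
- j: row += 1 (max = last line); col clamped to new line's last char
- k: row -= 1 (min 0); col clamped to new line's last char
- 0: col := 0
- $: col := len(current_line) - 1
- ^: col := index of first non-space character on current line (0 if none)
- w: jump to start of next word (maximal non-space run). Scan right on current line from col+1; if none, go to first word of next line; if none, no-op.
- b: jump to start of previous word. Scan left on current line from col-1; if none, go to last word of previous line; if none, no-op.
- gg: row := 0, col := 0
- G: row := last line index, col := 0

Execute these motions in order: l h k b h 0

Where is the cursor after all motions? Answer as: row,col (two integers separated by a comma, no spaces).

After 1 (l): row=0 col=1 char='i'
After 2 (h): row=0 col=0 char='f'
After 3 (k): row=0 col=0 char='f'
After 4 (b): row=0 col=0 char='f'
After 5 (h): row=0 col=0 char='f'
After 6 (0): row=0 col=0 char='f'

Answer: 0,0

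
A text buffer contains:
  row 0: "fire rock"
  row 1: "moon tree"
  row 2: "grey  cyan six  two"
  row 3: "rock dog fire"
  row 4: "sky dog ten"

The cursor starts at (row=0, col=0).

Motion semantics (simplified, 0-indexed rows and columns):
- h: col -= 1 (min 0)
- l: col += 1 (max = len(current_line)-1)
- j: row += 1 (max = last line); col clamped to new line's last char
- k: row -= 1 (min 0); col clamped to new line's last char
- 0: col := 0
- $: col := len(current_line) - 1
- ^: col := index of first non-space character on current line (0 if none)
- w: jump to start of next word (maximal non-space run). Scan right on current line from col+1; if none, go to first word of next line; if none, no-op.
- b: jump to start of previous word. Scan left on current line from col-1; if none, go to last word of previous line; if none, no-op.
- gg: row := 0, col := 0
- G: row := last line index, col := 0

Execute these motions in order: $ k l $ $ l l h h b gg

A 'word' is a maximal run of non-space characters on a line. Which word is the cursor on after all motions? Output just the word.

Answer: fire

Derivation:
After 1 ($): row=0 col=8 char='k'
After 2 (k): row=0 col=8 char='k'
After 3 (l): row=0 col=8 char='k'
After 4 ($): row=0 col=8 char='k'
After 5 ($): row=0 col=8 char='k'
After 6 (l): row=0 col=8 char='k'
After 7 (l): row=0 col=8 char='k'
After 8 (h): row=0 col=7 char='c'
After 9 (h): row=0 col=6 char='o'
After 10 (b): row=0 col=5 char='r'
After 11 (gg): row=0 col=0 char='f'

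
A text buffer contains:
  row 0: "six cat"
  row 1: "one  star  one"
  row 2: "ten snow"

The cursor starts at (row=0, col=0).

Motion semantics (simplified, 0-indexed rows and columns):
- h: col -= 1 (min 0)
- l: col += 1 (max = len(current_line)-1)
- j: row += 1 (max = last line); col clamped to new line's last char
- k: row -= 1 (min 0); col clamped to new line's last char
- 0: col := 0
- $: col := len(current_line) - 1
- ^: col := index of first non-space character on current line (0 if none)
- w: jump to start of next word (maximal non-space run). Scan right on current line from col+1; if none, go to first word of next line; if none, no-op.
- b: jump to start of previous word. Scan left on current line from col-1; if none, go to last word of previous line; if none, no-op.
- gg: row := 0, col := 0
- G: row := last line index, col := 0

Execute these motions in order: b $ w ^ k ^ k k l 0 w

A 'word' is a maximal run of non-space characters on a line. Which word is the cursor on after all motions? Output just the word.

Answer: cat

Derivation:
After 1 (b): row=0 col=0 char='s'
After 2 ($): row=0 col=6 char='t'
After 3 (w): row=1 col=0 char='o'
After 4 (^): row=1 col=0 char='o'
After 5 (k): row=0 col=0 char='s'
After 6 (^): row=0 col=0 char='s'
After 7 (k): row=0 col=0 char='s'
After 8 (k): row=0 col=0 char='s'
After 9 (l): row=0 col=1 char='i'
After 10 (0): row=0 col=0 char='s'
After 11 (w): row=0 col=4 char='c'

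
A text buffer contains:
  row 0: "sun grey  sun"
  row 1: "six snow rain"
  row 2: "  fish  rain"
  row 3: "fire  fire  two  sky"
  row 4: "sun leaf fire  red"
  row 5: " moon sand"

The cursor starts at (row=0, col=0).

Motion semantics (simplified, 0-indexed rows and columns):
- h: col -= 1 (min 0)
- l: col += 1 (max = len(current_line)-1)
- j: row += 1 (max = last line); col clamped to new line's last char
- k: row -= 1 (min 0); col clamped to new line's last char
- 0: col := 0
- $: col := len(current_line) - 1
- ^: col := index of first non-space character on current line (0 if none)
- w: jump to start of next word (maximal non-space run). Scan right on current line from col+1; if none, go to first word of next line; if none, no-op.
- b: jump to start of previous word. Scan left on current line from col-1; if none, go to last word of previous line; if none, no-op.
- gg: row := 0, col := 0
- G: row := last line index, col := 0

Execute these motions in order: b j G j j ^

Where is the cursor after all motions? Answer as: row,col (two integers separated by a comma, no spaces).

After 1 (b): row=0 col=0 char='s'
After 2 (j): row=1 col=0 char='s'
After 3 (G): row=5 col=0 char='_'
After 4 (j): row=5 col=0 char='_'
After 5 (j): row=5 col=0 char='_'
After 6 (^): row=5 col=1 char='m'

Answer: 5,1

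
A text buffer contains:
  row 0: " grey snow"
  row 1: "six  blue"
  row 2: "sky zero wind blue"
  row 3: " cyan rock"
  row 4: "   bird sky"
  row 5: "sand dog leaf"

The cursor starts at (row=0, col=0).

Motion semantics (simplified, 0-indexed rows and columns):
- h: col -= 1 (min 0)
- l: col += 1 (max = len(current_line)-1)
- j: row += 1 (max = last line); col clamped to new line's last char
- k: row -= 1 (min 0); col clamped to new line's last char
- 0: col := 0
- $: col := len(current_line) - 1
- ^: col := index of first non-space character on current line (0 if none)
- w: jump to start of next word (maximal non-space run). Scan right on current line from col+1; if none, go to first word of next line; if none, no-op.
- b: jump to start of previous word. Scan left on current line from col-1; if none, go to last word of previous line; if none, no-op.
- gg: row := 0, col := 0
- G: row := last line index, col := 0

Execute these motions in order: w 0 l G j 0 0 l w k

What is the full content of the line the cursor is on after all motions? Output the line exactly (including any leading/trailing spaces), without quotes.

Answer:    bird sky

Derivation:
After 1 (w): row=0 col=1 char='g'
After 2 (0): row=0 col=0 char='_'
After 3 (l): row=0 col=1 char='g'
After 4 (G): row=5 col=0 char='s'
After 5 (j): row=5 col=0 char='s'
After 6 (0): row=5 col=0 char='s'
After 7 (0): row=5 col=0 char='s'
After 8 (l): row=5 col=1 char='a'
After 9 (w): row=5 col=5 char='d'
After 10 (k): row=4 col=5 char='r'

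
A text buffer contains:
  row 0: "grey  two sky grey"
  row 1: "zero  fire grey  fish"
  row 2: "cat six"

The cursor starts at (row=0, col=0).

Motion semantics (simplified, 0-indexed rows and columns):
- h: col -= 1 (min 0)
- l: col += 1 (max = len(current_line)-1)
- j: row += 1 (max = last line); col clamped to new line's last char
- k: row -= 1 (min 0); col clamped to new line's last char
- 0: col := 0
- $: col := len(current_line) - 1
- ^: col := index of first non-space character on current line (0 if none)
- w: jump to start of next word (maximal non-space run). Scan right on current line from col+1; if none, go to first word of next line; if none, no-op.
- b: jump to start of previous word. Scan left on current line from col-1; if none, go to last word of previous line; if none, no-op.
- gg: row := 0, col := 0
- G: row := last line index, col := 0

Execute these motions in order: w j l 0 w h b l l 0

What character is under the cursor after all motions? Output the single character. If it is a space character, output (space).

After 1 (w): row=0 col=6 char='t'
After 2 (j): row=1 col=6 char='f'
After 3 (l): row=1 col=7 char='i'
After 4 (0): row=1 col=0 char='z'
After 5 (w): row=1 col=6 char='f'
After 6 (h): row=1 col=5 char='_'
After 7 (b): row=1 col=0 char='z'
After 8 (l): row=1 col=1 char='e'
After 9 (l): row=1 col=2 char='r'
After 10 (0): row=1 col=0 char='z'

Answer: z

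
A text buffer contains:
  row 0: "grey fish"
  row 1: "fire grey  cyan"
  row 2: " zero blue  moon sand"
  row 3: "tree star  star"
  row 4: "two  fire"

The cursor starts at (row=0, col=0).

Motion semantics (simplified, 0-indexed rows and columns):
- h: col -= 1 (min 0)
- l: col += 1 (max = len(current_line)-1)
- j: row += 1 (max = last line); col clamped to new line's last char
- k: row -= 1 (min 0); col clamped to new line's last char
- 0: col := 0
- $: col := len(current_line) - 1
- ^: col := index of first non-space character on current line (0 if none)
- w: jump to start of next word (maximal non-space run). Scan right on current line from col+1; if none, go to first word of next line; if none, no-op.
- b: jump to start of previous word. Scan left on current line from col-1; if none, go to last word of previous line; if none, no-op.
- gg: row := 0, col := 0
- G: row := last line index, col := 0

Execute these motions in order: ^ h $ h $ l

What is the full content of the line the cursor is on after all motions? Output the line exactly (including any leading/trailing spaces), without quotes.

After 1 (^): row=0 col=0 char='g'
After 2 (h): row=0 col=0 char='g'
After 3 ($): row=0 col=8 char='h'
After 4 (h): row=0 col=7 char='s'
After 5 ($): row=0 col=8 char='h'
After 6 (l): row=0 col=8 char='h'

Answer: grey fish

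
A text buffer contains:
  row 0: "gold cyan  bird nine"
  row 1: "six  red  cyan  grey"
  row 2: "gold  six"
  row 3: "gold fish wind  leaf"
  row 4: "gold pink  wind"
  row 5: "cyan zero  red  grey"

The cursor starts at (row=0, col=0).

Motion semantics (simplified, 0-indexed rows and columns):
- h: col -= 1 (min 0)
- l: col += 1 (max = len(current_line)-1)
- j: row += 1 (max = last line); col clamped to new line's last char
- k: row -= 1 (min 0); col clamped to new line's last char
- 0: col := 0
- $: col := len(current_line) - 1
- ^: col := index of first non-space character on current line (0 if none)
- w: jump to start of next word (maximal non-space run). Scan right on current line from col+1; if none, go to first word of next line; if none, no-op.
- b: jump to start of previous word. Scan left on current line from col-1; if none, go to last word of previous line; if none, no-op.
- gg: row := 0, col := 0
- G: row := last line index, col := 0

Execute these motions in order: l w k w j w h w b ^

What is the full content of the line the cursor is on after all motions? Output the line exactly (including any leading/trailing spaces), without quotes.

Answer: six  red  cyan  grey

Derivation:
After 1 (l): row=0 col=1 char='o'
After 2 (w): row=0 col=5 char='c'
After 3 (k): row=0 col=5 char='c'
After 4 (w): row=0 col=11 char='b'
After 5 (j): row=1 col=11 char='y'
After 6 (w): row=1 col=16 char='g'
After 7 (h): row=1 col=15 char='_'
After 8 (w): row=1 col=16 char='g'
After 9 (b): row=1 col=10 char='c'
After 10 (^): row=1 col=0 char='s'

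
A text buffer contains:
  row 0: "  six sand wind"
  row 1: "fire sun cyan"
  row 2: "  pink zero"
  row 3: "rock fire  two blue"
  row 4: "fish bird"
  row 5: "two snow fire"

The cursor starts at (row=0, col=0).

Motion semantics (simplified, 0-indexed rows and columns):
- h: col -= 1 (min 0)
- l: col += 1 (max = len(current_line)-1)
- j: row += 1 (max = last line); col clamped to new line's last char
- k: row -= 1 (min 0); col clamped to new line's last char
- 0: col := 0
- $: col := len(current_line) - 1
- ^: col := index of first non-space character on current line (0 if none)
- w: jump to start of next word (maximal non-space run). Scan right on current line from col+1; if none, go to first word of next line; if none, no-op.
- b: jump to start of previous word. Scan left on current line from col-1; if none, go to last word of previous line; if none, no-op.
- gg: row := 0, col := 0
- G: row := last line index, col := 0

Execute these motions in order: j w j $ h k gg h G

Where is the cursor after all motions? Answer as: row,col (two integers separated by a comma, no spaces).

Answer: 5,0

Derivation:
After 1 (j): row=1 col=0 char='f'
After 2 (w): row=1 col=5 char='s'
After 3 (j): row=2 col=5 char='k'
After 4 ($): row=2 col=10 char='o'
After 5 (h): row=2 col=9 char='r'
After 6 (k): row=1 col=9 char='c'
After 7 (gg): row=0 col=0 char='_'
After 8 (h): row=0 col=0 char='_'
After 9 (G): row=5 col=0 char='t'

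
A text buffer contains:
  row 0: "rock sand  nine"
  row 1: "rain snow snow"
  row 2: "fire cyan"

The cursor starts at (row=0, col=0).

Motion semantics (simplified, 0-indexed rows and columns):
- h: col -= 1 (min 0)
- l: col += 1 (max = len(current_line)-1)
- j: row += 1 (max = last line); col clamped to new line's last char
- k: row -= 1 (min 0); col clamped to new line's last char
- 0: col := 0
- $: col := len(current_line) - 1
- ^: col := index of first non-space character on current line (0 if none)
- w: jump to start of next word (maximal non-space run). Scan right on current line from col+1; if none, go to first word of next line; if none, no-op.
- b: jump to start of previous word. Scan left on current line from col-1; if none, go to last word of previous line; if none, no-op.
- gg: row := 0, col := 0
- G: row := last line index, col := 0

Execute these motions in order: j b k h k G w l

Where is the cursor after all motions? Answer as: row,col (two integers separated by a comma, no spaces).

Answer: 2,6

Derivation:
After 1 (j): row=1 col=0 char='r'
After 2 (b): row=0 col=11 char='n'
After 3 (k): row=0 col=11 char='n'
After 4 (h): row=0 col=10 char='_'
After 5 (k): row=0 col=10 char='_'
After 6 (G): row=2 col=0 char='f'
After 7 (w): row=2 col=5 char='c'
After 8 (l): row=2 col=6 char='y'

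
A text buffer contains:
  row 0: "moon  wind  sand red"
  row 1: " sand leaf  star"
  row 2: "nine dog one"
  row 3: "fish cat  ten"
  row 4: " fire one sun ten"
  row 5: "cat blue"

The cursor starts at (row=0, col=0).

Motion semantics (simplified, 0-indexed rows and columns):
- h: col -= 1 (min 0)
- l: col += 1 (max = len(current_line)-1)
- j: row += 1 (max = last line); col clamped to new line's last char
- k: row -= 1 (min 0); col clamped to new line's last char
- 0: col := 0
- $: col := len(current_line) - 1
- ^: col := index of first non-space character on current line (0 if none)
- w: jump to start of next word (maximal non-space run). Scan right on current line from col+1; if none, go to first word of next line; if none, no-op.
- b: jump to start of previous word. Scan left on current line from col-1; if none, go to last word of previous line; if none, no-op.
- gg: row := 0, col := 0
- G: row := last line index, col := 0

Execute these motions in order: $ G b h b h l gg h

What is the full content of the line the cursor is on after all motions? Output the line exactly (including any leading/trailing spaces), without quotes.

After 1 ($): row=0 col=19 char='d'
After 2 (G): row=5 col=0 char='c'
After 3 (b): row=4 col=14 char='t'
After 4 (h): row=4 col=13 char='_'
After 5 (b): row=4 col=10 char='s'
After 6 (h): row=4 col=9 char='_'
After 7 (l): row=4 col=10 char='s'
After 8 (gg): row=0 col=0 char='m'
After 9 (h): row=0 col=0 char='m'

Answer: moon  wind  sand red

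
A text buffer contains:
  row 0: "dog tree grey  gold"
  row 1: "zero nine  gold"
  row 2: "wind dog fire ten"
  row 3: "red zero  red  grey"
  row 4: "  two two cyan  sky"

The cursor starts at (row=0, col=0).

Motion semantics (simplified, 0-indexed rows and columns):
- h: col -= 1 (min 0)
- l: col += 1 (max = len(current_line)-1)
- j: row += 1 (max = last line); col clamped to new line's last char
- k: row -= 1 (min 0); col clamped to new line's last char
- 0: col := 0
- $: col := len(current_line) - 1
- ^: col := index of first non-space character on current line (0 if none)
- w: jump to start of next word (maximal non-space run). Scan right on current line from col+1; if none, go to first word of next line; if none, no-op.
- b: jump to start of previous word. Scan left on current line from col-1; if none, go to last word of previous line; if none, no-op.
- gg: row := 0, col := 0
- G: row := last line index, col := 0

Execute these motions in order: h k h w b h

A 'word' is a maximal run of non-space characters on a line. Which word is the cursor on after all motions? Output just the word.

After 1 (h): row=0 col=0 char='d'
After 2 (k): row=0 col=0 char='d'
After 3 (h): row=0 col=0 char='d'
After 4 (w): row=0 col=4 char='t'
After 5 (b): row=0 col=0 char='d'
After 6 (h): row=0 col=0 char='d'

Answer: dog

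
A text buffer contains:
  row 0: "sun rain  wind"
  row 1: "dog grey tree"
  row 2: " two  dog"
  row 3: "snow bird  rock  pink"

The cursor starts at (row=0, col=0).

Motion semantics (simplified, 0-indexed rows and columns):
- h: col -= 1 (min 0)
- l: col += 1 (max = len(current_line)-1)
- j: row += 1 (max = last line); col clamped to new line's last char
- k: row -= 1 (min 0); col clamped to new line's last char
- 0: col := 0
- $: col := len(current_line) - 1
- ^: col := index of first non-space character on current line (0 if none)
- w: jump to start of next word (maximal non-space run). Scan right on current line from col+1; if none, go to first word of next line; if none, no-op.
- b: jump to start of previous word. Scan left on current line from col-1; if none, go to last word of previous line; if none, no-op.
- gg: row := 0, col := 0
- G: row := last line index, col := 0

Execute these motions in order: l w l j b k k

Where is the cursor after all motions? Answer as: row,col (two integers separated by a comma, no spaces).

Answer: 0,4

Derivation:
After 1 (l): row=0 col=1 char='u'
After 2 (w): row=0 col=4 char='r'
After 3 (l): row=0 col=5 char='a'
After 4 (j): row=1 col=5 char='r'
After 5 (b): row=1 col=4 char='g'
After 6 (k): row=0 col=4 char='r'
After 7 (k): row=0 col=4 char='r'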